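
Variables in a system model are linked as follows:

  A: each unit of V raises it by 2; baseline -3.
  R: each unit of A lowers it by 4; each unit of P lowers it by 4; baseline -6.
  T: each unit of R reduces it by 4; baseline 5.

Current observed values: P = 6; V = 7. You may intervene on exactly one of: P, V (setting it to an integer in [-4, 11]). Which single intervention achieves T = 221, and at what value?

Intervening on P: with other inputs at their observed values, T = 16*P + 205. Solving for 221 gives P = 1, within [-4, 11].
Intervening on V: T = 32*V + 77. Reaching 221 requires V = 9/2, not an integer.

set P = 1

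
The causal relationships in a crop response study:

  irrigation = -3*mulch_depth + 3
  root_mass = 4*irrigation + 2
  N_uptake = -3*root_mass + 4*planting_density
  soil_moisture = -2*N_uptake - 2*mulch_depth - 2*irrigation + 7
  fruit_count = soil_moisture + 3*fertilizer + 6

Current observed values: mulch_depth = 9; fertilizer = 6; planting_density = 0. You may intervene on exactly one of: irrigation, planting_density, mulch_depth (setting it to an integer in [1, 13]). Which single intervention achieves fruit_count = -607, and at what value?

Intervening on irrigation: fruit_count = 22*irrigation + 25. Reaching -607 requires irrigation = -316/11, not an integer.
Intervening on planting_density: with other inputs at their observed values, fruit_count = -8*planting_density - 503. Solving for -607 gives planting_density = 13, within [1, 13].
Intervening on mulch_depth: fruit_count = -68*mulch_depth + 109. Reaching -607 requires mulch_depth = 179/17, not an integer.

set planting_density = 13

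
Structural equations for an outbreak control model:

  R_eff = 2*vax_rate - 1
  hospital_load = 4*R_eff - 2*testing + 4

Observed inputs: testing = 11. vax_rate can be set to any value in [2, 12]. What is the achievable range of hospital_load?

Substituting into the hospital_load equation gives hospital_load = 8*vax_rate - 22.
Linear in vax_rate, so extremes are at the endpoints: vax_rate = 2 gives hospital_load = -6; vax_rate = 12 gives hospital_load = 74.

-6 to 74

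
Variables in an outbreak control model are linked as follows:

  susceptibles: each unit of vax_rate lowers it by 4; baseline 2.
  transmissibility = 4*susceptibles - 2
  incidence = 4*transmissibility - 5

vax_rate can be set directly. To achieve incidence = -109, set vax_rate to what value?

Substituting into the transmissibility equation gives transmissibility = -16*vax_rate + 6.
So incidence = -64*vax_rate + 19.
Solve -64*vax_rate + 19 = -109: vax_rate = (-109 - 19) / -64 = 2.

vax_rate = 2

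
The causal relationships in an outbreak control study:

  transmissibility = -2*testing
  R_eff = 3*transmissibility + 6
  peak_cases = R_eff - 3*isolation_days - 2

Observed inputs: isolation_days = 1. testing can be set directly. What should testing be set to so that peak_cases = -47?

Substituting into the R_eff equation gives R_eff = -6*testing + 6.
Substituting into the peak_cases equation gives peak_cases = -6*testing + 1.
Solve -6*testing + 1 = -47: testing = (-47 - 1) / -6 = 8.

testing = 8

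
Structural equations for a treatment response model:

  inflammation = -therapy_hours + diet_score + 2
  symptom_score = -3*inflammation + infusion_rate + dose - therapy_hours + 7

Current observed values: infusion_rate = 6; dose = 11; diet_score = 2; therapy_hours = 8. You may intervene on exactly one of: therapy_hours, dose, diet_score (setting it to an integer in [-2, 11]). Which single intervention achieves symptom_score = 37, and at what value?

set diet_score = -1

Intervening on therapy_hours: symptom_score = 2*therapy_hours + 12. Reaching 37 requires therapy_hours = 25/2, not an integer.
Intervening on dose: symptom_score = dose + 17. Reaching 37 requires dose = 20, outside [-2, 11].
Intervening on diet_score: with other inputs at their observed values, symptom_score = -3*diet_score + 34. Solving for 37 gives diet_score = -1, within [-2, 11].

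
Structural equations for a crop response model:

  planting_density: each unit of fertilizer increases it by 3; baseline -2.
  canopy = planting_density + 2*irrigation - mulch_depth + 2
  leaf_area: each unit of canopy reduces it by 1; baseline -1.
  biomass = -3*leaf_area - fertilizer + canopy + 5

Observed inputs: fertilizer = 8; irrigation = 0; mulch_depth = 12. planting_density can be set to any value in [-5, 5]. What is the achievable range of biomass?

Intervening on planting_density fixes its value directly, overriding its dependence on fertilizer.
Substituting into the canopy equation gives canopy = planting_density - 10.
This gives leaf_area = -planting_density + 9.
Substituting into the biomass equation gives biomass = 4*planting_density - 40.
Linear in planting_density, so extremes are at the endpoints: planting_density = -5 gives biomass = -60; planting_density = 5 gives biomass = -20.

-60 to -20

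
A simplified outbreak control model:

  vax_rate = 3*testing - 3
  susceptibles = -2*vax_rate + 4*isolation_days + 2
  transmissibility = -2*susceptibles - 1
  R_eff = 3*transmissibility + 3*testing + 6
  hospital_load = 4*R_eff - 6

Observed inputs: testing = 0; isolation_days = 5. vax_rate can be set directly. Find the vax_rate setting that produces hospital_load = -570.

vax_rate = -1

Intervening on vax_rate fixes its value directly, overriding its dependence on testing.
Substituting into the susceptibles equation gives susceptibles = -2*vax_rate + 22.
This gives transmissibility = 4*vax_rate - 45.
Substituting into the R_eff equation gives R_eff = 12*vax_rate - 129.
Substituting into the hospital_load equation gives hospital_load = 48*vax_rate - 522.
Solve 48*vax_rate - 522 = -570: vax_rate = (-570 + 522) / 48 = -1.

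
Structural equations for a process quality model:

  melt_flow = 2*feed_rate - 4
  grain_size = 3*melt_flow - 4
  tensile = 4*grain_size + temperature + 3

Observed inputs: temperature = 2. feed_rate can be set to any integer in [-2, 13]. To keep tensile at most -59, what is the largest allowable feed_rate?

Substituting into the grain_size equation gives grain_size = 6*feed_rate - 16.
This gives tensile = 24*feed_rate - 59.
Require 24*feed_rate - 59 ≤ -59, so feed_rate ≤ 0.
The largest integer in [-2, 13] satisfying this is 0.

feed_rate = 0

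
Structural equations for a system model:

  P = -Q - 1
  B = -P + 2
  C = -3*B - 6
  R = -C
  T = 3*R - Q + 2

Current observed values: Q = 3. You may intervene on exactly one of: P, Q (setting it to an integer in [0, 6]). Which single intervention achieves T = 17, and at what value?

set P = 2

Intervening on P: with other inputs at their observed values, T = -9*P + 35. Solving for 17 gives P = 2, within [0, 6].
Intervening on Q: T = 8*Q + 47. Reaching 17 requires Q = -15/4, not an integer.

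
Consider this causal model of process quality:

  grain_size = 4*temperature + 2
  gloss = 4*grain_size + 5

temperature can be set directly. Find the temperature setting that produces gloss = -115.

temperature = -8

Substituting into the gloss equation gives gloss = 16*temperature + 13.
Solve 16*temperature + 13 = -115: temperature = (-115 - 13) / 16 = -8.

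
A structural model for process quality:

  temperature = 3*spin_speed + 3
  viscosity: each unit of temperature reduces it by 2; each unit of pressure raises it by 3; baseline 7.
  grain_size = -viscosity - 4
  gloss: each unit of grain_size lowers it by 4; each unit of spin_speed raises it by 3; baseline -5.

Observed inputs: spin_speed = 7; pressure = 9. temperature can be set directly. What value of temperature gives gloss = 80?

Intervening on temperature fixes its value directly, overriding its dependence on spin_speed.
Substituting into the viscosity equation gives viscosity = -2*temperature + 34.
So grain_size = 2*temperature - 38.
So gloss = -8*temperature + 168.
Solve -8*temperature + 168 = 80: temperature = (80 - 168) / -8 = 11.

temperature = 11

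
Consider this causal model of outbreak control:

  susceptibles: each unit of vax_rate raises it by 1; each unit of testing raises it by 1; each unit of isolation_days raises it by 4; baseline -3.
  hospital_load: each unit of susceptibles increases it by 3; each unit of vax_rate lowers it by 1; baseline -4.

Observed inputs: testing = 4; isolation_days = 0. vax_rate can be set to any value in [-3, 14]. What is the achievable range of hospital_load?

-7 to 27

Substituting into the susceptibles equation gives susceptibles = vax_rate + 1.
This gives hospital_load = 2*vax_rate - 1.
Linear in vax_rate, so extremes are at the endpoints: vax_rate = -3 gives hospital_load = -7; vax_rate = 14 gives hospital_load = 27.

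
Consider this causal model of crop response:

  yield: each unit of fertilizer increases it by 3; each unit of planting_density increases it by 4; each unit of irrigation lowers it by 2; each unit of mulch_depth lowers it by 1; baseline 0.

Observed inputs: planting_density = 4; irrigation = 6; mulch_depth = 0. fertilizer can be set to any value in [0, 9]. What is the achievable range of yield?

Substituting into the yield equation gives yield = 3*fertilizer + 4.
Linear in fertilizer, so extremes are at the endpoints: fertilizer = 0 gives yield = 4; fertilizer = 9 gives yield = 31.

4 to 31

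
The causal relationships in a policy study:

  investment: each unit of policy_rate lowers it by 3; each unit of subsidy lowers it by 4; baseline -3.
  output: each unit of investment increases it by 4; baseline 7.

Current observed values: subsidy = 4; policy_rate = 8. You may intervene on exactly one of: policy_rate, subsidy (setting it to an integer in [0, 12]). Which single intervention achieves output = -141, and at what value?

set policy_rate = 6

Intervening on policy_rate: with other inputs at their observed values, output = -12*policy_rate - 69. Solving for -141 gives policy_rate = 6, within [0, 12].
Intervening on subsidy: output = -16*subsidy - 101. Reaching -141 requires subsidy = 5/2, not an integer.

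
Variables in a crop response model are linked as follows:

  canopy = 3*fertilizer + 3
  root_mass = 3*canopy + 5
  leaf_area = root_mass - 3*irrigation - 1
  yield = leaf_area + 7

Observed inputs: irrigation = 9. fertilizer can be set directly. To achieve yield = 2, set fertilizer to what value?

fertilizer = 1

Substituting into the root_mass equation gives root_mass = 9*fertilizer + 14.
Substituting into the leaf_area equation gives leaf_area = 9*fertilizer - 14.
Substituting into the yield equation gives yield = 9*fertilizer - 7.
Solve 9*fertilizer - 7 = 2: fertilizer = (2 + 7) / 9 = 1.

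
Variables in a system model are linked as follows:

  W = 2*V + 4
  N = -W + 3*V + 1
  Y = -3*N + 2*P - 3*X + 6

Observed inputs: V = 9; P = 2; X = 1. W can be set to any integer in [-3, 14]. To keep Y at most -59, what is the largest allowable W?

Intervening on W fixes its value directly, overriding its dependence on V.
Substituting into the N equation gives N = -W + 28.
Substituting into the Y equation gives Y = 3*W - 77.
Require 3*W - 77 ≤ -59, so W ≤ 6.
The largest integer in [-3, 14] satisfying this is 6.

W = 6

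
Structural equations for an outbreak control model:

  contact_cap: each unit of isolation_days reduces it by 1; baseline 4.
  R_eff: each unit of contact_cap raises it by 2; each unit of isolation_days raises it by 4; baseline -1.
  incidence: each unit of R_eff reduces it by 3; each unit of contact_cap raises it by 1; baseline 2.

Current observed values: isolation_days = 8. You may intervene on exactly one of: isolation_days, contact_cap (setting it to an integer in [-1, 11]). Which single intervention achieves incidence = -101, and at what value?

set contact_cap = 2

Intervening on isolation_days: incidence = -7*isolation_days - 15. Reaching -101 requires isolation_days = 86/7, not an integer.
Intervening on contact_cap: with other inputs at their observed values, incidence = -5*contact_cap - 91. Solving for -101 gives contact_cap = 2, within [-1, 11].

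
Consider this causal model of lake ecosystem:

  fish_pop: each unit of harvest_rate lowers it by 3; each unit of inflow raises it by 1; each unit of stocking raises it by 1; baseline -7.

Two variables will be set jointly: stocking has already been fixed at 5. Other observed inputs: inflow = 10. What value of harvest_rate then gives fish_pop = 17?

With stocking held at 5:
Substituting into the fish_pop equation gives fish_pop = -3*harvest_rate + 8.
Solve -3*harvest_rate + 8 = 17: harvest_rate = (17 - 8) / -3 = -3.

harvest_rate = -3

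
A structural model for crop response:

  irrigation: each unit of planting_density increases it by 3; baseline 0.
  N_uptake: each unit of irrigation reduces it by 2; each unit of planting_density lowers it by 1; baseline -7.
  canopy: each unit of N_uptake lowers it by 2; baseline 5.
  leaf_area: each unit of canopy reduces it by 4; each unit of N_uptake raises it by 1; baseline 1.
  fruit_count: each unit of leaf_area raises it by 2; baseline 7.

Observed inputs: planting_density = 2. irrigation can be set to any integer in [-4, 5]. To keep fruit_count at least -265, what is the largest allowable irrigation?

Intervening on irrigation fixes its value directly, overriding its dependence on planting_density.
Substituting into the N_uptake equation gives N_uptake = -2*irrigation - 9.
Substituting into the canopy equation gives canopy = 4*irrigation + 23.
Substituting into the leaf_area equation gives leaf_area = -18*irrigation - 100.
Substituting into the fruit_count equation gives fruit_count = -36*irrigation - 193.
Require -36*irrigation - 193 ≥ -265, so irrigation ≤ 2.
The largest integer in [-4, 5] satisfying this is 2.

irrigation = 2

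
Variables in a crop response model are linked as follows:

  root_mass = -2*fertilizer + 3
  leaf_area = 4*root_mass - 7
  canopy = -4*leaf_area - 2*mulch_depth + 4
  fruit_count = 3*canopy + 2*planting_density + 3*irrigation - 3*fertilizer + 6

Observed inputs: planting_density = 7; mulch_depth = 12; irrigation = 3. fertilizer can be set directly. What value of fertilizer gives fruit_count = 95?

Substituting into the leaf_area equation gives leaf_area = -8*fertilizer + 5.
Substituting into the canopy equation gives canopy = 32*fertilizer - 40.
This gives fruit_count = 93*fertilizer - 91.
Solve 93*fertilizer - 91 = 95: fertilizer = (95 + 91) / 93 = 2.

fertilizer = 2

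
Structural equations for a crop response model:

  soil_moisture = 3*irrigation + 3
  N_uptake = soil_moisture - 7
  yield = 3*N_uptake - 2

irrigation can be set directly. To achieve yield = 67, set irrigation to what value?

irrigation = 9

Substituting into the N_uptake equation gives N_uptake = 3*irrigation - 4.
Substituting into the yield equation gives yield = 9*irrigation - 14.
Solve 9*irrigation - 14 = 67: irrigation = (67 + 14) / 9 = 9.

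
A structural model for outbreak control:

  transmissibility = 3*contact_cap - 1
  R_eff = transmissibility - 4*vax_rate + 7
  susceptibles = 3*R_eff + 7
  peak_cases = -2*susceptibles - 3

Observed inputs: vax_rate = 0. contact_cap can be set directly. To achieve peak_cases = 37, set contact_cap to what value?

contact_cap = -5

Substituting into the R_eff equation gives R_eff = 3*contact_cap + 6.
Substituting into the susceptibles equation gives susceptibles = 9*contact_cap + 25.
Substituting into the peak_cases equation gives peak_cases = -18*contact_cap - 53.
Solve -18*contact_cap - 53 = 37: contact_cap = (37 + 53) / -18 = -5.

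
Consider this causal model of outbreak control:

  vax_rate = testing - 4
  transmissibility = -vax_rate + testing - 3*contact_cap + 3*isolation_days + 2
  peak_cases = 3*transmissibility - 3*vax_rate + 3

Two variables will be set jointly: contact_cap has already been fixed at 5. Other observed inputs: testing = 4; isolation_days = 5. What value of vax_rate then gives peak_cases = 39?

vax_rate = -3

With contact_cap held at 5:
Intervening on vax_rate fixes its value directly, overriding its dependence on testing.
Substituting into the transmissibility equation gives transmissibility = -vax_rate + 6.
So peak_cases = -6*vax_rate + 21.
Solve -6*vax_rate + 21 = 39: vax_rate = (39 - 21) / -6 = -3.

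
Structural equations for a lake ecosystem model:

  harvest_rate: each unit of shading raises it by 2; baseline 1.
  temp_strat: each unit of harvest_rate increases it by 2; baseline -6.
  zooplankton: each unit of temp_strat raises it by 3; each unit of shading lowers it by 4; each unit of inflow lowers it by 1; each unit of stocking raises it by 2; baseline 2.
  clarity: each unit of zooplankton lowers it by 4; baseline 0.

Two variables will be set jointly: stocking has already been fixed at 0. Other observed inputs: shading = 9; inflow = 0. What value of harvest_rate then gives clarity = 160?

harvest_rate = 2

With stocking held at 0:
Intervening on harvest_rate fixes its value directly, overriding its dependence on shading.
Substituting into the zooplankton equation gives zooplankton = 6*harvest_rate - 52.
Substituting into the clarity equation gives clarity = -24*harvest_rate + 208.
Solve -24*harvest_rate + 208 = 160: harvest_rate = (160 - 208) / -24 = 2.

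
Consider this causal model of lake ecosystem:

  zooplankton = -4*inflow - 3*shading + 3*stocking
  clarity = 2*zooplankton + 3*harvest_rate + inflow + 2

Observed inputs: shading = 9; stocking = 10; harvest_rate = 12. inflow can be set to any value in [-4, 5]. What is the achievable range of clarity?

Substituting into the zooplankton equation gives zooplankton = -4*inflow + 3.
Substituting into the clarity equation gives clarity = -7*inflow + 44.
Linear in inflow, so extremes are at the endpoints: inflow = -4 gives clarity = 72; inflow = 5 gives clarity = 9.

9 to 72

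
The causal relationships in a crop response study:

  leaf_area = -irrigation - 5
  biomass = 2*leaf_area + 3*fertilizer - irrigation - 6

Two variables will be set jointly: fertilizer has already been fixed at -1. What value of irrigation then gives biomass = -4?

irrigation = -5

With fertilizer held at -1:
Substituting into the biomass equation gives biomass = -3*irrigation - 19.
Solve -3*irrigation - 19 = -4: irrigation = (-4 + 19) / -3 = -5.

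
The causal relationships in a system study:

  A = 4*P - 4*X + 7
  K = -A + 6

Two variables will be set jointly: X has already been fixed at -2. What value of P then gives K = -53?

With X held at -2:
Substituting into the A equation gives A = 4*P + 15.
This gives K = -4*P - 9.
Solve -4*P - 9 = -53: P = (-53 + 9) / -4 = 11.

P = 11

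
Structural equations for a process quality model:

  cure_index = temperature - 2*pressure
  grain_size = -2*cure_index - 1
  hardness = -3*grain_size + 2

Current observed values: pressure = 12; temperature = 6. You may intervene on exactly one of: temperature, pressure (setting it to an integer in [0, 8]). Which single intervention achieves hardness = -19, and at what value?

set pressure = 5

Intervening on temperature: hardness = 6*temperature - 139. Reaching -19 requires temperature = 20, outside [0, 8].
Intervening on pressure: with other inputs at their observed values, hardness = -12*pressure + 41. Solving for -19 gives pressure = 5, within [0, 8].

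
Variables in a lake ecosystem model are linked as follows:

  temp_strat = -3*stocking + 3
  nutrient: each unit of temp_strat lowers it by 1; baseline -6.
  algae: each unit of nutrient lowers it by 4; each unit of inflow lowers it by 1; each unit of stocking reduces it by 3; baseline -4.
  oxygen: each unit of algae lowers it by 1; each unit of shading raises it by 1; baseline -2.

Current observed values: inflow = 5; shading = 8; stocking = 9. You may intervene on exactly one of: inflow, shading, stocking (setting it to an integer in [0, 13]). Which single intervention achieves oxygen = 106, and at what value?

set shading = 0

Intervening on inflow: oxygen = inflow + 109. Reaching 106 requires inflow = -3, outside [0, 13].
Intervening on shading: with other inputs at their observed values, oxygen = shading + 106. Solving for 106 gives shading = 0, within [0, 13].
Intervening on stocking: oxygen = 15*stocking - 21. Reaching 106 requires stocking = 127/15, not an integer.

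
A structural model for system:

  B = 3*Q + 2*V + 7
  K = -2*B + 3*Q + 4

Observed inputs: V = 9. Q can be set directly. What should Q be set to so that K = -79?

Q = 11

Substituting into the B equation gives B = 3*Q + 25.
Substituting into the K equation gives K = -3*Q - 46.
Solve -3*Q - 46 = -79: Q = (-79 + 46) / -3 = 11.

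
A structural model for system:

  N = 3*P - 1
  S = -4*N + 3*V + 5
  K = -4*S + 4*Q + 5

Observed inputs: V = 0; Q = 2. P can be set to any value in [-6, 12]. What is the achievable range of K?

Substituting into the S equation gives S = -12*P + 9.
Substituting into the K equation gives K = 48*P - 23.
Linear in P, so extremes are at the endpoints: P = -6 gives K = -311; P = 12 gives K = 553.

-311 to 553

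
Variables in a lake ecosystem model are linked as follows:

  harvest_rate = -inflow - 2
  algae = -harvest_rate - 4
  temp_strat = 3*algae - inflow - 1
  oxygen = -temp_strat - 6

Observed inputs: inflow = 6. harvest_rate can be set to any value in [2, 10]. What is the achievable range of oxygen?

Intervening on harvest_rate fixes its value directly, overriding its dependence on inflow.
Substituting into the temp_strat equation gives temp_strat = -3*harvest_rate - 19.
This gives oxygen = 3*harvest_rate + 13.
Linear in harvest_rate, so extremes are at the endpoints: harvest_rate = 2 gives oxygen = 19; harvest_rate = 10 gives oxygen = 43.

19 to 43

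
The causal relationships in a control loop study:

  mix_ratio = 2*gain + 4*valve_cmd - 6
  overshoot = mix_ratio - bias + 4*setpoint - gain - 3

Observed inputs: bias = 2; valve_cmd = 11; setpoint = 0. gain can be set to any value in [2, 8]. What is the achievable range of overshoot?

35 to 41

Substituting into the mix_ratio equation gives mix_ratio = 2*gain + 38.
overshoot becomes gain + 33.
Linear in gain, so extremes are at the endpoints: gain = 2 gives overshoot = 35; gain = 8 gives overshoot = 41.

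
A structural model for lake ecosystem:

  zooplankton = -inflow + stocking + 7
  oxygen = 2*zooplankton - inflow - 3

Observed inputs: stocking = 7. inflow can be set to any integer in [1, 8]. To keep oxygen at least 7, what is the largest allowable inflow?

inflow = 6

Substituting into the zooplankton equation gives zooplankton = -inflow + 14.
oxygen becomes -3*inflow + 25.
Require -3*inflow + 25 ≥ 7, so inflow ≤ 6.
The largest integer in [1, 8] satisfying this is 6.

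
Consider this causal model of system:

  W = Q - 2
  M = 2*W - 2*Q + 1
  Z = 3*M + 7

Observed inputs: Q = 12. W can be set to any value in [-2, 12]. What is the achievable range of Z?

Intervening on W fixes its value directly, overriding its dependence on Q.
Substituting into the M equation gives M = 2*W - 23.
So Z = 6*W - 62.
Linear in W, so extremes are at the endpoints: W = -2 gives Z = -74; W = 12 gives Z = 10.

-74 to 10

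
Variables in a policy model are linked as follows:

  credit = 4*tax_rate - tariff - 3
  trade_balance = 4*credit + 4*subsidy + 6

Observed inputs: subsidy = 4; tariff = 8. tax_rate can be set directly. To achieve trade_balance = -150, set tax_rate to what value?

tax_rate = -8

Substituting into the credit equation gives credit = 4*tax_rate - 11.
So trade_balance = 16*tax_rate - 22.
Solve 16*tax_rate - 22 = -150: tax_rate = (-150 + 22) / 16 = -8.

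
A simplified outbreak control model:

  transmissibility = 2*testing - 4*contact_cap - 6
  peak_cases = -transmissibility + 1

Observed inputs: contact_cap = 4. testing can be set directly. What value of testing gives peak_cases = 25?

testing = -1

Substituting into the transmissibility equation gives transmissibility = 2*testing - 22.
Substituting into the peak_cases equation gives peak_cases = -2*testing + 23.
Solve -2*testing + 23 = 25: testing = (25 - 23) / -2 = -1.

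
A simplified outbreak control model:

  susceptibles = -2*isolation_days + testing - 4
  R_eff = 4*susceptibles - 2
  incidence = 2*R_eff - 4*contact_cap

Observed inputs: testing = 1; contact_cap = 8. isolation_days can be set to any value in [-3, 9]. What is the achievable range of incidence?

-204 to -12

Substituting into the susceptibles equation gives susceptibles = -2*isolation_days - 3.
Substituting into the R_eff equation gives R_eff = -8*isolation_days - 14.
Substituting into the incidence equation gives incidence = -16*isolation_days - 60.
Linear in isolation_days, so extremes are at the endpoints: isolation_days = -3 gives incidence = -12; isolation_days = 9 gives incidence = -204.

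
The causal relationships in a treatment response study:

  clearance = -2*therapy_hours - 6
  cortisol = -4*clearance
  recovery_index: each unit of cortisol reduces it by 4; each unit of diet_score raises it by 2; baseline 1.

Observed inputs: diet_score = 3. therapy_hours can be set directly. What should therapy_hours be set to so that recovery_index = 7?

Substituting into the cortisol equation gives cortisol = 8*therapy_hours + 24.
Substituting into the recovery_index equation gives recovery_index = -32*therapy_hours - 89.
Solve -32*therapy_hours - 89 = 7: therapy_hours = (7 + 89) / -32 = -3.

therapy_hours = -3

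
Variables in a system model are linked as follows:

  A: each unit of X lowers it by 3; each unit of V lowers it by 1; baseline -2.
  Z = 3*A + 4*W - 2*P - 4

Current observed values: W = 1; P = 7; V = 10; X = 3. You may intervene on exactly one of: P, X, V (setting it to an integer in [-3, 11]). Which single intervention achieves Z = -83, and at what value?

set P = 10

Intervening on P: with other inputs at their observed values, Z = -2*P - 63. Solving for -83 gives P = 10, within [-3, 11].
Intervening on X: Z = -9*X - 50. Reaching -83 requires X = 11/3, not an integer.
Intervening on V: Z = -3*V - 47. Reaching -83 requires V = 12, outside [-3, 11].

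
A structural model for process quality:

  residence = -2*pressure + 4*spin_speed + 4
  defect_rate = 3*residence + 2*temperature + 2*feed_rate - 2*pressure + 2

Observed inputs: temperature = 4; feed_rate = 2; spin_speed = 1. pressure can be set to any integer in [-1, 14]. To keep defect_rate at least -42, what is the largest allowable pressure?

pressure = 10

Substituting into the residence equation gives residence = -2*pressure + 8.
So defect_rate = -8*pressure + 38.
Require -8*pressure + 38 ≥ -42, so pressure ≤ 10.
The largest integer in [-1, 14] satisfying this is 10.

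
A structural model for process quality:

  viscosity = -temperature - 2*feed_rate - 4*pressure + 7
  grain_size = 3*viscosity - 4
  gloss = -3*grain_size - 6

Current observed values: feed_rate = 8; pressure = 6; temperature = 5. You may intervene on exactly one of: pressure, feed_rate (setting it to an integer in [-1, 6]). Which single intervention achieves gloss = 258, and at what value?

Intervening on pressure: gloss = 36*pressure + 132. Reaching 258 requires pressure = 7/2, not an integer.
Intervening on feed_rate: with other inputs at their observed values, gloss = 18*feed_rate + 204. Solving for 258 gives feed_rate = 3, within [-1, 6].

set feed_rate = 3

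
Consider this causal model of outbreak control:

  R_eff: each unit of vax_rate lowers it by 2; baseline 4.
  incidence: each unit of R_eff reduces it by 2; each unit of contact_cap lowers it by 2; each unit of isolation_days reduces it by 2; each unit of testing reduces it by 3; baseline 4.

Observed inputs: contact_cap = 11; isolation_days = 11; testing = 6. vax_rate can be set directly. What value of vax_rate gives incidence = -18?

vax_rate = 12

Substituting into the incidence equation gives incidence = 4*vax_rate - 66.
Solve 4*vax_rate - 66 = -18: vax_rate = (-18 + 66) / 4 = 12.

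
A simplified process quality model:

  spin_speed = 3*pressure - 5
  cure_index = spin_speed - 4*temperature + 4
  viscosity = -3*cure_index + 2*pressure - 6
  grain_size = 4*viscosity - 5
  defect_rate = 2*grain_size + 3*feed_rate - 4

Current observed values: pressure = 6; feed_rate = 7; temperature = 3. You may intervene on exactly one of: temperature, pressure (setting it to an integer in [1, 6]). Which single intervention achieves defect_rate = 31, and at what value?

Intervening on temperature: with other inputs at their observed values, defect_rate = 96*temperature - 353. Solving for 31 gives temperature = 4, within [1, 6].
Intervening on pressure: defect_rate = -56*pressure + 271. Reaching 31 requires pressure = 30/7, not an integer.

set temperature = 4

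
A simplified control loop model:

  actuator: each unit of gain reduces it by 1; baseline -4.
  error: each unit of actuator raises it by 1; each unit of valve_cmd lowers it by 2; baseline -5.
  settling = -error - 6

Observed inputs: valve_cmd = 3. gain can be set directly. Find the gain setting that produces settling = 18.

gain = 9

Substituting into the error equation gives error = -gain - 15.
This gives settling = gain + 9.
Solve gain + 9 = 18: gain = (18 - 9) / 1 = 9.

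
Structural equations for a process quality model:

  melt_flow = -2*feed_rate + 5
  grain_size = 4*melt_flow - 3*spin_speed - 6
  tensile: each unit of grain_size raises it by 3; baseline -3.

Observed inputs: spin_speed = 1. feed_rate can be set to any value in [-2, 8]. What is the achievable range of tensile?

-162 to 78

Substituting into the grain_size equation gives grain_size = -8*feed_rate + 11.
This gives tensile = -24*feed_rate + 30.
Linear in feed_rate, so extremes are at the endpoints: feed_rate = -2 gives tensile = 78; feed_rate = 8 gives tensile = -162.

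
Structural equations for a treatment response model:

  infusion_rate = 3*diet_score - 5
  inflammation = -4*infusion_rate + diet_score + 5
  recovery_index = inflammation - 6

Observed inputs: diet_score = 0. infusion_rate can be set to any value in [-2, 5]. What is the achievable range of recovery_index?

-21 to 7

Intervening on infusion_rate fixes its value directly, overriding its dependence on diet_score.
Substituting into the inflammation equation gives inflammation = -4*infusion_rate + 5.
Substituting into the recovery_index equation gives recovery_index = -4*infusion_rate - 1.
Linear in infusion_rate, so extremes are at the endpoints: infusion_rate = -2 gives recovery_index = 7; infusion_rate = 5 gives recovery_index = -21.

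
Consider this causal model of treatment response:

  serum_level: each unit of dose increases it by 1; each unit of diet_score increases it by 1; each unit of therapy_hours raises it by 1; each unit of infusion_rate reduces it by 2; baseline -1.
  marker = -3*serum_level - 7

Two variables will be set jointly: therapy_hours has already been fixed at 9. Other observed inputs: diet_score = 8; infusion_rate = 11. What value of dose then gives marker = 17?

dose = -2

With therapy_hours held at 9:
Substituting into the serum_level equation gives serum_level = dose - 6.
Substituting into the marker equation gives marker = -3*dose + 11.
Solve -3*dose + 11 = 17: dose = (17 - 11) / -3 = -2.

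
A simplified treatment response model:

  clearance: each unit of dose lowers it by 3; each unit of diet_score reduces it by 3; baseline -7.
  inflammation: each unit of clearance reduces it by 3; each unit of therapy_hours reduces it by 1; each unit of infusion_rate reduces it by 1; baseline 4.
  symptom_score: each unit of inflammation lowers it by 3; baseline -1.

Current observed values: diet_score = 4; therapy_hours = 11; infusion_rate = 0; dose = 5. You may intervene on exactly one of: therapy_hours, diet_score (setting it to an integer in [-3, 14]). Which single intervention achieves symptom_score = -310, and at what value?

set therapy_hours = 3

Intervening on therapy_hours: with other inputs at their observed values, symptom_score = 3*therapy_hours - 319. Solving for -310 gives therapy_hours = 3, within [-3, 14].
Intervening on diet_score: symptom_score = -27*diet_score - 178. Reaching -310 requires diet_score = 44/9, not an integer.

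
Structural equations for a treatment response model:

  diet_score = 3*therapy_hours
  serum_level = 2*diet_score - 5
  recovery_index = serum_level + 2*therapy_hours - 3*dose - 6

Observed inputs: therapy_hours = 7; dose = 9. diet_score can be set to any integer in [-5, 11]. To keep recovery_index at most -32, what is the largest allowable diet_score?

diet_score = -4

Intervening on diet_score fixes its value directly, overriding its dependence on therapy_hours.
Substituting into the recovery_index equation gives recovery_index = 2*diet_score - 24.
Require 2*diet_score - 24 ≤ -32, so diet_score ≤ -4.
The largest integer in [-5, 11] satisfying this is -4.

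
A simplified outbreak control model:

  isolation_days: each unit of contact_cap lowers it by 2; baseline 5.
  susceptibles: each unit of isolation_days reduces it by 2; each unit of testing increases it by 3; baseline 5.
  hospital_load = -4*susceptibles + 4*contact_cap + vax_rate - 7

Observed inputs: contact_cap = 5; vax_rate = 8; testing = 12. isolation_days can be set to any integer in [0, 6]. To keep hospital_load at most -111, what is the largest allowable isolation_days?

Intervening on isolation_days fixes its value directly, overriding its dependence on contact_cap.
Substituting into the susceptibles equation gives susceptibles = -2*isolation_days + 41.
This gives hospital_load = 8*isolation_days - 143.
Require 8*isolation_days - 143 ≤ -111, so isolation_days ≤ 4.
The largest integer in [0, 6] satisfying this is 4.

isolation_days = 4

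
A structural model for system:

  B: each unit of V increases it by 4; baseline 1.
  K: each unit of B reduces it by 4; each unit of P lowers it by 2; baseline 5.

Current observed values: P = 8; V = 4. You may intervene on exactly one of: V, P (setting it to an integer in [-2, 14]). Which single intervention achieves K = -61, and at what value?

set P = -1

Intervening on V: K = -16*V - 15. Reaching -61 requires V = 23/8, not an integer.
Intervening on P: with other inputs at their observed values, K = -2*P - 63. Solving for -61 gives P = -1, within [-2, 14].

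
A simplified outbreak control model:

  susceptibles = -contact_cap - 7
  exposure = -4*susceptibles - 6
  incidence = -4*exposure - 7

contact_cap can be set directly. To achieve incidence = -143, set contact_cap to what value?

contact_cap = 3

Substituting into the exposure equation gives exposure = 4*contact_cap + 22.
This gives incidence = -16*contact_cap - 95.
Solve -16*contact_cap - 95 = -143: contact_cap = (-143 + 95) / -16 = 3.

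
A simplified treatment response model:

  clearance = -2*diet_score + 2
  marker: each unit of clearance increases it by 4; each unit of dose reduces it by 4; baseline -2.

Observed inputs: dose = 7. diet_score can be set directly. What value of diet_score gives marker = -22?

Substituting into the marker equation gives marker = -8*diet_score - 22.
Solve -8*diet_score - 22 = -22: diet_score = (-22 + 22) / -8 = 0.

diet_score = 0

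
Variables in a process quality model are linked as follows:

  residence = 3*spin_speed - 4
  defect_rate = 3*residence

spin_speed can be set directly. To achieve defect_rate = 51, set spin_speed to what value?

spin_speed = 7

Substituting into the defect_rate equation gives defect_rate = 9*spin_speed - 12.
Solve 9*spin_speed - 12 = 51: spin_speed = (51 + 12) / 9 = 7.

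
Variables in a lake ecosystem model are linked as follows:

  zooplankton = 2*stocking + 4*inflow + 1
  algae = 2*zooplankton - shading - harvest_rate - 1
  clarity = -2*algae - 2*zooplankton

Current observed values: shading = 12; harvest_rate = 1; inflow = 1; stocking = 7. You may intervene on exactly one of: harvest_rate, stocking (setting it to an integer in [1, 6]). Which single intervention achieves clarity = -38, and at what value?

set stocking = 3

Intervening on harvest_rate: clarity = 2*harvest_rate - 88. Reaching -38 requires harvest_rate = 25, outside [1, 6].
Intervening on stocking: with other inputs at their observed values, clarity = -12*stocking - 2. Solving for -38 gives stocking = 3, within [1, 6].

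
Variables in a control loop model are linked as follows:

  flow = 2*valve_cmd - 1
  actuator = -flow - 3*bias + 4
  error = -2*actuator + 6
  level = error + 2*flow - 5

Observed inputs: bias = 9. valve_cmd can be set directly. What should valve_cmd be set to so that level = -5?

Substituting into the actuator equation gives actuator = -2*valve_cmd - 22.
This gives error = 4*valve_cmd + 50.
level becomes 8*valve_cmd + 43.
Solve 8*valve_cmd + 43 = -5: valve_cmd = (-5 - 43) / 8 = -6.

valve_cmd = -6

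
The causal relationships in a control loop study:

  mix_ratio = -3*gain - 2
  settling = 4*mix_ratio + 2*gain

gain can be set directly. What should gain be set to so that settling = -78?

gain = 7

Substituting into the settling equation gives settling = -10*gain - 8.
Solve -10*gain - 8 = -78: gain = (-78 + 8) / -10 = 7.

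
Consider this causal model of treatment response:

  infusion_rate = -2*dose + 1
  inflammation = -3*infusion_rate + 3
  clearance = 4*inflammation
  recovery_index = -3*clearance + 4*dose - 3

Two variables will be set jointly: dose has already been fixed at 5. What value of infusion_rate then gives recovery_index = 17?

With dose held at 5:
Intervening on infusion_rate fixes its value directly, overriding its dependence on dose.
Substituting into the clearance equation gives clearance = -12*infusion_rate + 12.
recovery_index becomes 36*infusion_rate - 19.
Solve 36*infusion_rate - 19 = 17: infusion_rate = (17 + 19) / 36 = 1.

infusion_rate = 1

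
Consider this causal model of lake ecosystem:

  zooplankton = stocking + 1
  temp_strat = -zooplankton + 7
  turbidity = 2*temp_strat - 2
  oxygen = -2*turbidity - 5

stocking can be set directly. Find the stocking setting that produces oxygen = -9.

stocking = 4

Substituting into the temp_strat equation gives temp_strat = -stocking + 6.
So turbidity = -2*stocking + 10.
Substituting into the oxygen equation gives oxygen = 4*stocking - 25.
Solve 4*stocking - 25 = -9: stocking = (-9 + 25) / 4 = 4.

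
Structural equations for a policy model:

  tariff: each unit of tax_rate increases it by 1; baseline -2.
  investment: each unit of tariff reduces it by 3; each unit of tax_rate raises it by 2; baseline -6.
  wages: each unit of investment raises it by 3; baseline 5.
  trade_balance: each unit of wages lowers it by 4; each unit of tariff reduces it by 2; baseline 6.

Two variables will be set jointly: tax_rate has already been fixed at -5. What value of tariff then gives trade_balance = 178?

tariff = 0

With tax_rate held at -5:
Intervening on tariff fixes its value directly, overriding its dependence on tax_rate.
Substituting into the investment equation gives investment = -3*tariff - 16.
wages becomes -9*tariff - 43.
Substituting into the trade_balance equation gives trade_balance = 34*tariff + 178.
Solve 34*tariff + 178 = 178: tariff = (178 - 178) / 34 = 0.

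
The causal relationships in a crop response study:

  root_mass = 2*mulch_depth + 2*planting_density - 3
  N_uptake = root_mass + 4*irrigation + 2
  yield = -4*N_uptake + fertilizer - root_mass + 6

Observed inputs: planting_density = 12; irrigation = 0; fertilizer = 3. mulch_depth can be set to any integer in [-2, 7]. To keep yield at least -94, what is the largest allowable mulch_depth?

mulch_depth = -1

Substituting into the root_mass equation gives root_mass = 2*mulch_depth + 21.
This gives N_uptake = 2*mulch_depth + 23.
Substituting into the yield equation gives yield = -10*mulch_depth - 104.
Require -10*mulch_depth - 104 ≥ -94, so mulch_depth ≤ -1.
The largest integer in [-2, 7] satisfying this is -1.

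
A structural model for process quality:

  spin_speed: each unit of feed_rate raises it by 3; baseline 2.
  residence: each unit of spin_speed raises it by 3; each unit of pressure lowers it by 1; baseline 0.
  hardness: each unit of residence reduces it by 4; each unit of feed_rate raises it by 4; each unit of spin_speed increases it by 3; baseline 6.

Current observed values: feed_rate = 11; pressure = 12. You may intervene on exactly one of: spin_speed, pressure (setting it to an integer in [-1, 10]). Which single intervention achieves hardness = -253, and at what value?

Intervening on spin_speed: hardness = -9*spin_speed + 98. Reaching -253 requires spin_speed = 39, outside [-1, 10].
Intervening on pressure: with other inputs at their observed values, hardness = 4*pressure - 265. Solving for -253 gives pressure = 3, within [-1, 10].

set pressure = 3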